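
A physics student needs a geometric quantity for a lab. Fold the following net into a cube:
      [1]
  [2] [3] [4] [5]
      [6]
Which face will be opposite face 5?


Net: cross layout. Take square 3 as the base (bottom).
Fold the four squares in the horizontal row up around 3: 2 -> left, 4 -> right, 5 wraps to the top.
Fold 1 and 6 up from 3: 1 -> back, 6 -> front.
Opposite pairs are therefore: (1, 6), (2, 4), (3, 5).
Face 5 is opposite face 3.
face 3


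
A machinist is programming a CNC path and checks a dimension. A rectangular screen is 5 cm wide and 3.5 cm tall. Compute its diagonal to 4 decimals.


Shape: rectangle (diagonal via Pythagoras)
Sides: 5 cm and 3.5 cm
Formula: d = sqrt(l^2 + w^2)
l^2 = 25, w^2 = 12.25
l^2 + w^2 = 37.25
d = sqrt(37.25)
d = 6.1033
6.1033 cm


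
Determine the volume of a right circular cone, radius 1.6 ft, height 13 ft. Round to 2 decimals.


Shape: cone
Radius r = 1.6 ft, Height h = 13 ft
Formula: V = (1/3) * pi * r^2 * h
r^2 = 2.56
pi * r^2 * h = pi * 2.56 * 13 = 33.28 * pi
V = 33.28 * pi / 3
V = 34.85
34.85 ft^3


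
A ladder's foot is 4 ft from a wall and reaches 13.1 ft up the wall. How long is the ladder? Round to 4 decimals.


Shape: right triangle
Legs a = 4 ft, b = 13.1 ft
Formula: c = sqrt(a^2 + b^2)
a^2 = 16, b^2 = 171.61
a^2 + b^2 = 187.61
c = sqrt(187.61)
c = 13.6971
13.6971 ft


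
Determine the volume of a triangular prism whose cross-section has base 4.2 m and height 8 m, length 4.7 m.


Shape: triangular prism
Triangle base = 4.2 m, triangle height = 8 m, prism length L = 4.7 m
Formula: V = (1/2 * b * h_tri) * L
Cross-section area = 0.5 * 4.2 * 8 = 16.8
V = 16.8 * 4.7
V = 78.96
78.96 m^3


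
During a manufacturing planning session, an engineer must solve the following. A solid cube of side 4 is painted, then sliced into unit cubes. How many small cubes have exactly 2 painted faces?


Large cube: 4 x 4 x 4, cut into unit cubes.
n = 4, so n - 2 = 2
Cubes with 2 painted faces lie along the edges, excluding corners.
A cube has 12 edges; each contributes (n - 2) = 2 such cubes.
Count = 12 * 2 = 24
24 unit cubes


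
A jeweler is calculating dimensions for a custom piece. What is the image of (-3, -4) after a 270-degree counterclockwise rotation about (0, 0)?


Transformation: rotation about the origin
Original point: (-3, -4)
Rule for 270 deg counterclockwise: (x, y) -> (y, -x)
Apply: (-3, -4) -> (-4, 3)
(-4, 3)


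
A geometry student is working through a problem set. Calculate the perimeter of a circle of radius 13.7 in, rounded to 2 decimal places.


Shape: circle
Radius r = 13.7 in
Formula: C = 2 * pi * r
C = 2 * pi * 13.7
C = 27.4 * pi
C = 86.08
86.08 in


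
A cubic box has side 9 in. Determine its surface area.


Shape: cube
Side s = 9 in
A cube has 6 square faces.
Formula: SA = 6 * s^2
s^2 = 81
SA = 6 * 81
SA = 486
486 in^2


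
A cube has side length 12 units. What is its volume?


Shape: cube
Side s = 12 units
Formula: V = s^3
V = 12 * 12 * 12
V = 144 * 12
V = 1728
1728 units^3


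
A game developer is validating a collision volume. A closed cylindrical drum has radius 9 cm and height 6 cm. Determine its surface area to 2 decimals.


Shape: closed cylinder
Radius r = 9 cm, Height h = 6 cm
Formula: SA = 2*pi*r^2 + 2*pi*r*h = 2*pi*r*(r + h)
r + h = 15
2 * r * (r + h) = 2 * 9 * 15 = 270
SA = 270 * pi
SA = 848.23
848.23 cm^2


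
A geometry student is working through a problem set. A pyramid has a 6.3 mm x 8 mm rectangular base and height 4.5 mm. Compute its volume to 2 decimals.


Shape: rectangular pyramid
Base: 6.3 mm x 8 mm, Height h = 4.5 mm
Formula: V = (1/3) * base_area * h
base_area = 6.3 * 8 = 50.4
base_area * h = 50.4 * 4.5 = 226.8
V = 226.8 / 3
V = 75.6
75.6 mm^3


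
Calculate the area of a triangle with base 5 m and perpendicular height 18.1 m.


Shape: triangle
Base b = 5 m, Height h = 18.1 m
Formula: A = (1/2) * b * h
A = 0.5 * 5 * 18.1
A = 0.5 * 90.5
A = 45.25
45.25 m^2


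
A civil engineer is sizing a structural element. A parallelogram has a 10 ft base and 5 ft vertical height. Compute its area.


Shape: parallelogram
Base b = 10 ft, Height h = 5 ft
Formula: A = b * h
A = 10 * 5
A = 50
50 ft^2


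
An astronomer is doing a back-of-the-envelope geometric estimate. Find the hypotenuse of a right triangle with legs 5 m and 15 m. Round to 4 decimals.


Shape: right triangle
Legs a = 5 m, b = 15 m
Formula: c = sqrt(a^2 + b^2)
a^2 = 25, b^2 = 225
a^2 + b^2 = 250
c = sqrt(250)
c = 15.8114
15.8114 m


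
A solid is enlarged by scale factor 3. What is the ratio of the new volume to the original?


Linear scale factor k = 3
Rule: under a linear scaling by k, volumes scale by k^3.
k^3 = 3 * 3 * 3
k^3 = 9 * 3
k^3 = 27
Volume scales by a factor of 27.
27 (dimensionless)


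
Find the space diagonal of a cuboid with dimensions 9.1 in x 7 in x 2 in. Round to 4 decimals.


Shape: rectangular box (space diagonal)
l = 9.1 in, w = 7 in, h = 2 in
Visualize: the diagonal of the base, then a right triangle with that diagonal and the height.
Formula: d = sqrt(l^2 + w^2 + h^2)
l^2 + w^2 + h^2 = 82.81 + 49 + 4 = 135.81
d = sqrt(135.81)
d = 11.6538
11.6538 in


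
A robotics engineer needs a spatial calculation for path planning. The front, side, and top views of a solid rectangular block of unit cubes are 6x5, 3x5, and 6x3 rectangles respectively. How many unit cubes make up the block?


Orthographic views of a solid rectangular block:
Front view 6 x 5 -> length = 6, height = 5
Side view 3 x 5 -> width = 3, height = 5 (consistent)
Top view 6 x 3 -> confirms length = 6, width = 3
The block is 6 x 3 x 5.
Total unit cubes = 6 * 3 * 5 = 90
90 unit cubes


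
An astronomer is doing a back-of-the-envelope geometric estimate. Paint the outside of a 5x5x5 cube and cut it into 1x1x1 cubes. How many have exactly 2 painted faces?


Large cube: 5 x 5 x 5, cut into unit cubes.
n = 5, so n - 2 = 3
Cubes with 2 painted faces lie along the edges, excluding corners.
A cube has 12 edges; each contributes (n - 2) = 3 such cubes.
Count = 12 * 3 = 36
36 unit cubes


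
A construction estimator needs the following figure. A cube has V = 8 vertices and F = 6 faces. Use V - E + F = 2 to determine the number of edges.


Polyhedron: cube
Euler's formula for convex polyhedra: V - E + F = 2
Given: V = 8 vertices and F = 6 faces
Solve for E:
E = V + F - 2 = 8 + 6 - 2 = 12
12 edges


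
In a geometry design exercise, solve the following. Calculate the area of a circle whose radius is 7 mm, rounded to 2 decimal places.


Shape: circle
Radius r = 7 mm
Formula: A = pi * r^2
r^2 = 7^2 = 49
A = pi * 49
A = 153.94
153.94 mm^2


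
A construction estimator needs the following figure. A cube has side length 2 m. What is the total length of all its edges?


Shape: cube
Side s = 2 m
A cube has 12 edges, all equal.
Formula: total edge length = 12 * s
Total = 12 * 2
Total = 24
24 m


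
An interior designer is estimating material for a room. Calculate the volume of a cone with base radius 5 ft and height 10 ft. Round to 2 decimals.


Shape: cone
Radius r = 5 ft, Height h = 10 ft
Formula: V = (1/3) * pi * r^2 * h
r^2 = 25
pi * r^2 * h = pi * 25 * 10 = 250 * pi
V = 250 * pi / 3
V = 261.8
261.8 ft^3


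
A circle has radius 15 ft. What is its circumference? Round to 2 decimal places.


Shape: circle
Radius r = 15 ft
Formula: C = 2 * pi * r
C = 2 * pi * 15
C = 30 * pi
C = 94.25
94.25 ft


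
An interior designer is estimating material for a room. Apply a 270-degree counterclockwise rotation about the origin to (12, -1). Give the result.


Transformation: rotation about the origin
Original point: (12, -1)
Rule for 270 deg counterclockwise: (x, y) -> (y, -x)
Apply: (12, -1) -> (-1, -12)
(-1, -12)


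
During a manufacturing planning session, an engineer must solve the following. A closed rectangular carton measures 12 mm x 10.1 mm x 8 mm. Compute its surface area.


Shape: rectangular prism
l = 12 mm, w = 10.1 mm, h = 8 mm
Formula: SA = 2(lw + lh + wh)
lw = 121.2, lh = 96, wh = 80.8
lw + lh + wh = 298
SA = 2 * 298
SA = 596
596 mm^2


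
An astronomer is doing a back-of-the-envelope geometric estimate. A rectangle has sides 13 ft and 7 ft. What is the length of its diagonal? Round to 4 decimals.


Shape: rectangle (diagonal via Pythagoras)
Sides: 13 ft and 7 ft
Formula: d = sqrt(l^2 + w^2)
l^2 = 169, w^2 = 49
l^2 + w^2 = 218
d = sqrt(218)
d = 14.7648
14.7648 ft


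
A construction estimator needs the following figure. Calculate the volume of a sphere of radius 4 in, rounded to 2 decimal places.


Shape: sphere
Radius r = 4 in
Formula: V = (4/3) * pi * r^3
r^3 = 64
(4/3) * 64 = 85.333333
V = 85.333333 * pi
V = 268.08
268.08 in^3


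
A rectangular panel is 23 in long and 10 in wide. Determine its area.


Shape: rectangle
Length l = 23 in, Width w = 10 in
Formula: A = l * w
A = 23 * 10
A = 230
230 in^2


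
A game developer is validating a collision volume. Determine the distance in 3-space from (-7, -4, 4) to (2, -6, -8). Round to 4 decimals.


3D distance between two points
P1 = (-7, -4, 4), P2 = (2, -6, -8)
Formula: d = sqrt((x2-x1)^2 + (y2-y1)^2 + (z2-z1)^2)
dx = 2 - -7 = 9
dy = -6 - -4 = -2
dz = -8 - 4 = -12
dx^2 + dy^2 + dz^2 = 81 + 4 + 144 = 229
d = sqrt(229)
d = 15.1327
15.1327 units


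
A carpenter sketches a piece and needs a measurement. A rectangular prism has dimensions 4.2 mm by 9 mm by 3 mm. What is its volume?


Shape: rectangular prism
l = 4.2 mm, w = 9 mm, h = 3 mm
Formula: V = l * w * h
V = 4.2 * 9 * 3
V = 37.8 * 3
V = 113.4
113.4 mm^3


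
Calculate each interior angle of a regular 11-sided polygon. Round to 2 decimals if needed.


Shape: regular hendecagon (11 sides)
Formula: interior angle = (n - 2) * 180 / n
(n - 2) = 9
(n - 2) * 180 = 1620
angle = 1620 / 11
angle = 147.27
147.27 degrees


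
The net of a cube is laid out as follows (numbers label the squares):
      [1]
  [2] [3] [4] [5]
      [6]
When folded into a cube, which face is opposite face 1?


Net: cross layout. Take square 3 as the base (bottom).
Fold the four squares in the horizontal row up around 3: 2 -> left, 4 -> right, 5 wraps to the top.
Fold 1 and 6 up from 3: 1 -> back, 6 -> front.
Opposite pairs are therefore: (1, 6), (2, 4), (3, 5).
Face 1 is opposite face 6.
face 6


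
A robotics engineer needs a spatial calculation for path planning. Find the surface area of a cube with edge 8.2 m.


Shape: cube
Side s = 8.2 m
A cube has 6 square faces.
Formula: SA = 6 * s^2
s^2 = 67.24
SA = 6 * 67.24
SA = 403.44
403.44 m^2


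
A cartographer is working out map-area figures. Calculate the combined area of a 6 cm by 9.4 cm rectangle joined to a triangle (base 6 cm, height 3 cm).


Composite shape: rectangle + triangle
Rectangle area = 6 * 9.4 = 56.4
Triangle area = 0.5 * 6 * 3 = 9
Total = 56.4 + 9
Total = 65.4
65.4 cm^2


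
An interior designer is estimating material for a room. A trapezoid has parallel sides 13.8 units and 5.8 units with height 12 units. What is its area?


Shape: trapezoid
Parallel sides a = 13.8 units, b = 5.8 units; Height h = 12 units
Formula: A = (a + b) * h / 2
a + b = 13.8 + 5.8 = 19.6
A = 19.6 * 12 / 2
A = 235.2 / 2
A = 117.6
117.6 units^2


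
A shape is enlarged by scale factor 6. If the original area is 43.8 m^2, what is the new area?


Linear scale factor k = 6
Original area = 43.8 m^2
Rule: under a linear scaling by k, areas scale by k^2.
k^2 = 6^2 = 36
New area = 43.8 * 36
New area = 1576.8
1576.8 m^2


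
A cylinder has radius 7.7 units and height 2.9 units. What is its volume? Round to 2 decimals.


Shape: cylinder
Radius r = 7.7 units, Height h = 2.9 units
Formula: V = pi * r^2 * h
r^2 = 59.29
V = pi * 59.29 * 2.9
V = 171.941 * pi
V = 540.17
540.17 units^3


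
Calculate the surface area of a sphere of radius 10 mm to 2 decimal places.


Shape: sphere
Radius r = 10 mm
Formula: SA = 4 * pi * r^2
r^2 = 100
SA = 4 * pi * 100
SA = 400 * pi
SA = 1256.64
1256.64 mm^2


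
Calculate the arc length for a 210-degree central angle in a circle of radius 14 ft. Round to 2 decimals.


Shape: circular arc
Radius r = 14 ft, Angle = 210 degrees
Formula: L = (angle/360) * 2 * pi * r
2 * pi * r = 28 * pi
L = (210/360) * 28 * pi
L = 16.333333 * pi
L = 51.31
51.31 ft


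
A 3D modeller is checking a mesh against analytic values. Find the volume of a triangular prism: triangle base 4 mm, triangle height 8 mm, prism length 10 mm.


Shape: triangular prism
Triangle base = 4 mm, triangle height = 8 mm, prism length L = 10 mm
Formula: V = (1/2 * b * h_tri) * L
Cross-section area = 0.5 * 4 * 8 = 16
V = 16 * 10
V = 160
160 mm^3


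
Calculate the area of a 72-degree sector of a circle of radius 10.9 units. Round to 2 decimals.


Shape: circular sector
Radius r = 10.9 units, Angle = 72 degrees
Formula: A = (angle/360) * pi * r^2
r^2 = 118.81
Fraction of circle = 72/360
A = (72/360) * pi * 118.81
A = 23.762 * pi
A = 74.65
74.65 units^2


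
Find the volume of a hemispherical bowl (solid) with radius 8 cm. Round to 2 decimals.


Shape: hemisphere (half of a sphere)
Radius r = 8 cm
Formula: V = (1/2) * (4/3) * pi * r^3 = (2/3) * pi * r^3
r^3 = 512
(2/3) * 512 = 341.333333
V = 341.333333 * pi
V = 1072.33
1072.33 cm^3


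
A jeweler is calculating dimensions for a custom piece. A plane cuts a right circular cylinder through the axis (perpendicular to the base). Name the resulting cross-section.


Solid: right circular cylinder
Cutting plane: through the axis (perpendicular to the base)
Visualize the intersection of the plane with the solid's surface.
The boundary of the cut region is a rectangle.
rectangle


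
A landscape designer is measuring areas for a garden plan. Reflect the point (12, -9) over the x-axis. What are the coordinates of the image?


Transformation: reflection
Original point: (12, -9)
Rule for reflection over the x-axis: (x, y) -> (x, -y)
Apply: (12, -9) -> (12, 9)
(12, 9)


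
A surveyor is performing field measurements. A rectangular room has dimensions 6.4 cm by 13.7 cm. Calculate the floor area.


Shape: rectangle
Length l = 6.4 cm, Width w = 13.7 cm
Formula: A = l * w
A = 6.4 * 13.7
A = 87.68
87.68 cm^2


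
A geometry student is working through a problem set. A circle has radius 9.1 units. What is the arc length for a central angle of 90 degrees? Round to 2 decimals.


Shape: circular arc
Radius r = 9.1 units, Angle = 90 degrees
Formula: L = (angle/360) * 2 * pi * r
2 * pi * r = 18.2 * pi
L = (90/360) * 18.2 * pi
L = 4.55 * pi
L = 14.29
14.29 units


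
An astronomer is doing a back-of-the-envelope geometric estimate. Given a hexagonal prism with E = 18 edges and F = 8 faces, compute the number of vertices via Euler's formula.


Polyhedron: hexagonal prism
Euler's formula for convex polyhedra: V - E + F = 2
Given: E = 18 edges and F = 8 faces
Solve for V:
V = 2 + E - F = 2 + 18 - 8 = 12
12 vertices


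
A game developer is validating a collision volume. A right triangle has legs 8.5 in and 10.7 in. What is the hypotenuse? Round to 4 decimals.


Shape: right triangle
Legs a = 8.5 in, b = 10.7 in
Formula: c = sqrt(a^2 + b^2)
a^2 = 72.25, b^2 = 114.49
a^2 + b^2 = 186.74
c = sqrt(186.74)
c = 13.6653
13.6653 in


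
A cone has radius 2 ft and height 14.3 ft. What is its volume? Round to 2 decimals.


Shape: cone
Radius r = 2 ft, Height h = 14.3 ft
Formula: V = (1/3) * pi * r^2 * h
r^2 = 4
pi * r^2 * h = pi * 4 * 14.3 = 57.2 * pi
V = 57.2 * pi / 3
V = 59.9
59.9 ft^3


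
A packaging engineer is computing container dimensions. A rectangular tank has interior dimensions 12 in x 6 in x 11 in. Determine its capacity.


Shape: rectangular prism
l = 12 in, w = 6 in, h = 11 in
Formula: V = l * w * h
V = 12 * 6 * 11
V = 72 * 11
V = 792
792 in^3


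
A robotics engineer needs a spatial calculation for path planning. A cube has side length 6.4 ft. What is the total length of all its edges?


Shape: cube
Side s = 6.4 ft
A cube has 12 edges, all equal.
Formula: total edge length = 12 * s
Total = 12 * 6.4
Total = 76.8
76.8 ft


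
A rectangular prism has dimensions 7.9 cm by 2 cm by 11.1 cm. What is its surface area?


Shape: rectangular prism
l = 7.9 cm, w = 2 cm, h = 11.1 cm
Formula: SA = 2(lw + lh + wh)
lw = 15.8, lh = 87.69, wh = 22.2
lw + lh + wh = 125.69
SA = 2 * 125.69
SA = 251.38
251.38 cm^2


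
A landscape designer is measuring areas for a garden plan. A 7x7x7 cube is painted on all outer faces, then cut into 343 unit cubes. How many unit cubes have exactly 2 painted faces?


Large cube: 7 x 7 x 7, cut into unit cubes.
n = 7, so n - 2 = 5
Cubes with 2 painted faces lie along the edges, excluding corners.
A cube has 12 edges; each contributes (n - 2) = 5 such cubes.
Count = 12 * 5 = 60
60 unit cubes


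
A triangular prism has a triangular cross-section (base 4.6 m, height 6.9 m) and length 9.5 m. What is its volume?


Shape: triangular prism
Triangle base = 4.6 m, triangle height = 6.9 m, prism length L = 9.5 m
Formula: V = (1/2 * b * h_tri) * L
Cross-section area = 0.5 * 4.6 * 6.9 = 15.87
V = 15.87 * 9.5
V = 150.765
150.765 m^3


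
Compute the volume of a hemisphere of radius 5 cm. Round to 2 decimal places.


Shape: hemisphere (half of a sphere)
Radius r = 5 cm
Formula: V = (1/2) * (4/3) * pi * r^3 = (2/3) * pi * r^3
r^3 = 125
(2/3) * 125 = 83.333333
V = 83.333333 * pi
V = 261.8
261.8 cm^3


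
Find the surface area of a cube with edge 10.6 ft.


Shape: cube
Side s = 10.6 ft
A cube has 6 square faces.
Formula: SA = 6 * s^2
s^2 = 112.36
SA = 6 * 112.36
SA = 674.16
674.16 ft^2


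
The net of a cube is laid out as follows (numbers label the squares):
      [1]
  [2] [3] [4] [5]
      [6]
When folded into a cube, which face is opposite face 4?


Net: cross layout. Take square 3 as the base (bottom).
Fold the four squares in the horizontal row up around 3: 2 -> left, 4 -> right, 5 wraps to the top.
Fold 1 and 6 up from 3: 1 -> back, 6 -> front.
Opposite pairs are therefore: (1, 6), (2, 4), (3, 5).
Face 4 is opposite face 2.
face 2


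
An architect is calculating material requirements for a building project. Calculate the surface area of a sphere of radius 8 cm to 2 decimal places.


Shape: sphere
Radius r = 8 cm
Formula: SA = 4 * pi * r^2
r^2 = 64
SA = 4 * pi * 64
SA = 256 * pi
SA = 804.25
804.25 cm^2


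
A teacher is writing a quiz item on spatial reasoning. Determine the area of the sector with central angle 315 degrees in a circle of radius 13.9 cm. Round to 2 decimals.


Shape: circular sector
Radius r = 13.9 cm, Angle = 315 degrees
Formula: A = (angle/360) * pi * r^2
r^2 = 193.21
Fraction of circle = 315/360
A = (315/360) * pi * 193.21
A = 169.05875 * pi
A = 531.11
531.11 cm^2


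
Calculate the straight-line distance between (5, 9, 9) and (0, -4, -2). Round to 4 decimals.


3D distance between two points
P1 = (5, 9, 9), P2 = (0, -4, -2)
Formula: d = sqrt((x2-x1)^2 + (y2-y1)^2 + (z2-z1)^2)
dx = 0 - 5 = -5
dy = -4 - 9 = -13
dz = -2 - 9 = -11
dx^2 + dy^2 + dz^2 = 25 + 169 + 121 = 315
d = sqrt(315)
d = 17.7482
17.7482 units


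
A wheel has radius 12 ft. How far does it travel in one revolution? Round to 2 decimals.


Shape: circle
Radius r = 12 ft
Formula: C = 2 * pi * r
C = 2 * pi * 12
C = 24 * pi
C = 75.4
75.4 ft


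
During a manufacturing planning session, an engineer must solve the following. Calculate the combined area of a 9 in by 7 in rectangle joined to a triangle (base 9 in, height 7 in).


Composite shape: rectangle + triangle
Rectangle area = 9 * 7 = 63
Triangle area = 0.5 * 9 * 7 = 31.5
Total = 63 + 31.5
Total = 94.5
94.5 in^2


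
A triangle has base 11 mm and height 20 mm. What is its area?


Shape: triangle
Base b = 11 mm, Height h = 20 mm
Formula: A = (1/2) * b * h
A = 0.5 * 11 * 20
A = 0.5 * 220
A = 110
110 mm^2


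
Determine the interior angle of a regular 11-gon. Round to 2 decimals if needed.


Shape: regular hendecagon (11 sides)
Formula: interior angle = (n - 2) * 180 / n
(n - 2) = 9
(n - 2) * 180 = 1620
angle = 1620 / 11
angle = 147.27
147.27 degrees


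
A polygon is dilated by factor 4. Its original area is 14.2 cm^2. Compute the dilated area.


Linear scale factor k = 4
Original area = 14.2 cm^2
Rule: under a linear scaling by k, areas scale by k^2.
k^2 = 4^2 = 16
New area = 14.2 * 16
New area = 227.2
227.2 cm^2


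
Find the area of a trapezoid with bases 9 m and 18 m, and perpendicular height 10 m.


Shape: trapezoid
Parallel sides a = 9 m, b = 18 m; Height h = 10 m
Formula: A = (a + b) * h / 2
a + b = 9 + 18 = 27
A = 27 * 10 / 2
A = 270 / 2
A = 135
135 m^2


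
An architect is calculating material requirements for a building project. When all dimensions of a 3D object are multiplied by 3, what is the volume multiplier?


Linear scale factor k = 3
Rule: under a linear scaling by k, volumes scale by k^3.
k^3 = 3 * 3 * 3
k^3 = 9 * 3
k^3 = 27
Volume scales by a factor of 27.
27 (dimensionless)


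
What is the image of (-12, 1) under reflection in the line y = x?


Transformation: reflection
Original point: (-12, 1)
Rule for reflection over y = x: (x, y) -> (y, x)
Apply: (-12, 1) -> (1, -12)
(1, -12)


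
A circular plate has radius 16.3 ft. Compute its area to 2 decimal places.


Shape: circle
Radius r = 16.3 ft
Formula: A = pi * r^2
r^2 = 16.3^2 = 265.69
A = pi * 265.69
A = 834.69
834.69 ft^2


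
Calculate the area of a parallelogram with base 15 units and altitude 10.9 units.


Shape: parallelogram
Base b = 15 units, Height h = 10.9 units
Formula: A = b * h
A = 15 * 10.9
A = 163.5
163.5 units^2


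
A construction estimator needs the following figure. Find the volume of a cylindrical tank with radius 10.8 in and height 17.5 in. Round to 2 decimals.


Shape: cylinder
Radius r = 10.8 in, Height h = 17.5 in
Formula: V = pi * r^2 * h
r^2 = 116.64
V = pi * 116.64 * 17.5
V = 2041.2 * pi
V = 6412.62
6412.62 in^3


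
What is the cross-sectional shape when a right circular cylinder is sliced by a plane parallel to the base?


Solid: right circular cylinder
Cutting plane: parallel to the base
Visualize the intersection of the plane with the solid's surface.
The boundary of the cut region is a circle.
circle


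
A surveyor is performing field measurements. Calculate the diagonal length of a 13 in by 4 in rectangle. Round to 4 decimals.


Shape: rectangle (diagonal via Pythagoras)
Sides: 13 in and 4 in
Formula: d = sqrt(l^2 + w^2)
l^2 = 169, w^2 = 16
l^2 + w^2 = 185
d = sqrt(185)
d = 13.6015
13.6015 in


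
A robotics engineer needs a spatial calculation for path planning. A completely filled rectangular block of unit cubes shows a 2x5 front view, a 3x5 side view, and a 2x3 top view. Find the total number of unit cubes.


Orthographic views of a solid rectangular block:
Front view 2 x 5 -> length = 2, height = 5
Side view 3 x 5 -> width = 3, height = 5 (consistent)
Top view 2 x 3 -> confirms length = 2, width = 3
The block is 2 x 3 x 5.
Total unit cubes = 2 * 3 * 5 = 30
30 unit cubes


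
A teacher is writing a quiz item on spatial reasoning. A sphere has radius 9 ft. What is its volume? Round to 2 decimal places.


Shape: sphere
Radius r = 9 ft
Formula: V = (4/3) * pi * r^3
r^3 = 729
(4/3) * 729 = 972
V = 972 * pi
V = 3053.63
3053.63 ft^3


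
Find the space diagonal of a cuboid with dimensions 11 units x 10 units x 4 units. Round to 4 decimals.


Shape: rectangular box (space diagonal)
l = 11 units, w = 10 units, h = 4 units
Visualize: the diagonal of the base, then a right triangle with that diagonal and the height.
Formula: d = sqrt(l^2 + w^2 + h^2)
l^2 + w^2 + h^2 = 121 + 100 + 16 = 237
d = sqrt(237)
d = 15.3948
15.3948 units


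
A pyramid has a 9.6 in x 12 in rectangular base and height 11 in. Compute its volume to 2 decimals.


Shape: rectangular pyramid
Base: 9.6 in x 12 in, Height h = 11 in
Formula: V = (1/3) * base_area * h
base_area = 9.6 * 12 = 115.2
base_area * h = 115.2 * 11 = 1267.2
V = 1267.2 / 3
V = 422.4
422.4 in^3


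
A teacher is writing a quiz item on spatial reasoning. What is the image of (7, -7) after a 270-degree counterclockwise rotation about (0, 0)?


Transformation: rotation about the origin
Original point: (7, -7)
Rule for 270 deg counterclockwise: (x, y) -> (y, -x)
Apply: (7, -7) -> (-7, -7)
(-7, -7)


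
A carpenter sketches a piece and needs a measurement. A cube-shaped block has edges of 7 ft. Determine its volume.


Shape: cube
Side s = 7 ft
Formula: V = s^3
V = 7 * 7 * 7
V = 49 * 7
V = 343
343 ft^3


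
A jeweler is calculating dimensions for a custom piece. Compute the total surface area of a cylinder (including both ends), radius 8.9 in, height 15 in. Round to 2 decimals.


Shape: closed cylinder
Radius r = 8.9 in, Height h = 15 in
Formula: SA = 2*pi*r^2 + 2*pi*r*h = 2*pi*r*(r + h)
r + h = 23.9
2 * r * (r + h) = 2 * 8.9 * 23.9 = 425.42
SA = 425.42 * pi
SA = 1336.5
1336.5 in^2


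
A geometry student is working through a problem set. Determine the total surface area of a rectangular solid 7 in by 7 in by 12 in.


Shape: rectangular prism
l = 7 in, w = 7 in, h = 12 in
Formula: SA = 2(lw + lh + wh)
lw = 49, lh = 84, wh = 84
lw + lh + wh = 217
SA = 2 * 217
SA = 434
434 in^2


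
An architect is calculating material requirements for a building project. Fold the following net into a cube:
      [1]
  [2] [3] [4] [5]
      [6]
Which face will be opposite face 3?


Net: cross layout. Take square 3 as the base (bottom).
Fold the four squares in the horizontal row up around 3: 2 -> left, 4 -> right, 5 wraps to the top.
Fold 1 and 6 up from 3: 1 -> back, 6 -> front.
Opposite pairs are therefore: (1, 6), (2, 4), (3, 5).
Face 3 is opposite face 5.
face 5


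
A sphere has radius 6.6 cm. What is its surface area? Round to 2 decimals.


Shape: sphere
Radius r = 6.6 cm
Formula: SA = 4 * pi * r^2
r^2 = 43.56
SA = 4 * pi * 43.56
SA = 174.24 * pi
SA = 547.39
547.39 cm^2


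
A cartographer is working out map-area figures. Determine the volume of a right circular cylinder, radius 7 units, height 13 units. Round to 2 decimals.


Shape: cylinder
Radius r = 7 units, Height h = 13 units
Formula: V = pi * r^2 * h
r^2 = 49
V = pi * 49 * 13
V = 637 * pi
V = 2001.19
2001.19 units^3


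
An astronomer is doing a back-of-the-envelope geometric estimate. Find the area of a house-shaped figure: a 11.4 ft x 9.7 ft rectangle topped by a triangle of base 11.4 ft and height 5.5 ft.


Composite shape: rectangle + triangle
Rectangle area = 11.4 * 9.7 = 110.58
Triangle area = 0.5 * 11.4 * 5.5 = 31.35
Total = 110.58 + 31.35
Total = 141.93
141.93 ft^2


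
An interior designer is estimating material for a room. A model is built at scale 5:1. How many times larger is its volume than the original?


Linear scale factor k = 5
Rule: under a linear scaling by k, volumes scale by k^3.
k^3 = 5 * 5 * 5
k^3 = 25 * 5
k^3 = 125
Volume scales by a factor of 125.
125 (dimensionless)


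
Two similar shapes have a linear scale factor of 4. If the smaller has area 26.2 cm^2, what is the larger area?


Linear scale factor k = 4
Original area = 26.2 cm^2
Rule: under a linear scaling by k, areas scale by k^2.
k^2 = 4^2 = 16
New area = 26.2 * 16
New area = 419.2
419.2 cm^2


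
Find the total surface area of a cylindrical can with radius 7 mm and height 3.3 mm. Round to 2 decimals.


Shape: closed cylinder
Radius r = 7 mm, Height h = 3.3 mm
Formula: SA = 2*pi*r^2 + 2*pi*r*h = 2*pi*r*(r + h)
r + h = 10.3
2 * r * (r + h) = 2 * 7 * 10.3 = 144.2
SA = 144.2 * pi
SA = 453.02
453.02 mm^2


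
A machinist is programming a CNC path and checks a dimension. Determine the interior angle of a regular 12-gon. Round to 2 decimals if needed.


Shape: regular dodecagon (12 sides)
Formula: interior angle = (n - 2) * 180 / n
(n - 2) = 10
(n - 2) * 180 = 1800
angle = 1800 / 12
angle = 150
150 degrees


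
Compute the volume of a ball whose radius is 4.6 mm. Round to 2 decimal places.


Shape: sphere
Radius r = 4.6 mm
Formula: V = (4/3) * pi * r^3
r^3 = 97.336
(4/3) * 97.336 = 129.781333
V = 129.781333 * pi
V = 407.72
407.72 mm^3


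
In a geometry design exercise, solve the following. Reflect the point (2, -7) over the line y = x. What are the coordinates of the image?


Transformation: reflection
Original point: (2, -7)
Rule for reflection over y = x: (x, y) -> (y, x)
Apply: (2, -7) -> (-7, 2)
(-7, 2)


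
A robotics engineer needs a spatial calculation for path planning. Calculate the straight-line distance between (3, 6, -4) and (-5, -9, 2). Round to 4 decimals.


3D distance between two points
P1 = (3, 6, -4), P2 = (-5, -9, 2)
Formula: d = sqrt((x2-x1)^2 + (y2-y1)^2 + (z2-z1)^2)
dx = -5 - 3 = -8
dy = -9 - 6 = -15
dz = 2 - -4 = 6
dx^2 + dy^2 + dz^2 = 64 + 225 + 36 = 325
d = sqrt(325)
d = 18.0278
18.0278 units


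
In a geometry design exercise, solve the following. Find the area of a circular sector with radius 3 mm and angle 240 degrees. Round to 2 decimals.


Shape: circular sector
Radius r = 3 mm, Angle = 240 degrees
Formula: A = (angle/360) * pi * r^2
r^2 = 9
Fraction of circle = 240/360
A = (240/360) * pi * 9
A = 6 * pi
A = 18.85
18.85 mm^2


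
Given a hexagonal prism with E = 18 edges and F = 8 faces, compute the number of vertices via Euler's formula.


Polyhedron: hexagonal prism
Euler's formula for convex polyhedra: V - E + F = 2
Given: E = 18 edges and F = 8 faces
Solve for V:
V = 2 + E - F = 2 + 18 - 8 = 12
12 vertices


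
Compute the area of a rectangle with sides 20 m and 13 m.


Shape: rectangle
Length l = 20 m, Width w = 13 m
Formula: A = l * w
A = 20 * 13
A = 260
260 m^2


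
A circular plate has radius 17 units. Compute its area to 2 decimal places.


Shape: circle
Radius r = 17 units
Formula: A = pi * r^2
r^2 = 17^2 = 289
A = pi * 289
A = 907.92
907.92 units^2


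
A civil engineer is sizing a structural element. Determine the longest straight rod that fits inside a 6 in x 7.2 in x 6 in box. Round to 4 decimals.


Shape: rectangular box (space diagonal)
l = 6 in, w = 7.2 in, h = 6 in
Visualize: the diagonal of the base, then a right triangle with that diagonal and the height.
Formula: d = sqrt(l^2 + w^2 + h^2)
l^2 + w^2 + h^2 = 36 + 51.84 + 36 = 123.84
d = sqrt(123.84)
d = 11.1283
11.1283 in


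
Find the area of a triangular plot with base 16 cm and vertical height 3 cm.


Shape: triangle
Base b = 16 cm, Height h = 3 cm
Formula: A = (1/2) * b * h
A = 0.5 * 16 * 3
A = 0.5 * 48
A = 24
24 cm^2


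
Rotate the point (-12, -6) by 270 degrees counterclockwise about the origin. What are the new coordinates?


Transformation: rotation about the origin
Original point: (-12, -6)
Rule for 270 deg counterclockwise: (x, y) -> (y, -x)
Apply: (-12, -6) -> (-6, 12)
(-6, 12)


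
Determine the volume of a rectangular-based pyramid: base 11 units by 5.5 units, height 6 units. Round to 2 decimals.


Shape: rectangular pyramid
Base: 11 units x 5.5 units, Height h = 6 units
Formula: V = (1/3) * base_area * h
base_area = 11 * 5.5 = 60.5
base_area * h = 60.5 * 6 = 363
V = 363 / 3
V = 121
121 units^3


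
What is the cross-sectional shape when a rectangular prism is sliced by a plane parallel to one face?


Solid: rectangular prism
Cutting plane: parallel to one face
Visualize the intersection of the plane with the solid's surface.
The boundary of the cut region is a rectangle.
rectangle


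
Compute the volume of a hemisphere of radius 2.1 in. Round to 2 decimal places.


Shape: hemisphere (half of a sphere)
Radius r = 2.1 in
Formula: V = (1/2) * (4/3) * pi * r^3 = (2/3) * pi * r^3
r^3 = 9.261
(2/3) * 9.261 = 6.174
V = 6.174 * pi
V = 19.4
19.4 in^3


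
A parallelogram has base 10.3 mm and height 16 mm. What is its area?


Shape: parallelogram
Base b = 10.3 mm, Height h = 16 mm
Formula: A = b * h
A = 10.3 * 16
A = 164.8
164.8 mm^2


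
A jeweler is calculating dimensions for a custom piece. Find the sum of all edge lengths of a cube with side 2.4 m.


Shape: cube
Side s = 2.4 m
A cube has 12 edges, all equal.
Formula: total edge length = 12 * s
Total = 12 * 2.4
Total = 28.8
28.8 m


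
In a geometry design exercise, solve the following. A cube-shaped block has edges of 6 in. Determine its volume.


Shape: cube
Side s = 6 in
Formula: V = s^3
V = 6 * 6 * 6
V = 36 * 6
V = 216
216 in^3


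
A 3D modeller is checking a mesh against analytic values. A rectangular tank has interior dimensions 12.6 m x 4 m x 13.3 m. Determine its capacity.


Shape: rectangular prism
l = 12.6 m, w = 4 m, h = 13.3 m
Formula: V = l * w * h
V = 12.6 * 4 * 13.3
V = 50.4 * 13.3
V = 670.32
670.32 m^3


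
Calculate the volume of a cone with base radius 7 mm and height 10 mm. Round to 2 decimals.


Shape: cone
Radius r = 7 mm, Height h = 10 mm
Formula: V = (1/3) * pi * r^2 * h
r^2 = 49
pi * r^2 * h = pi * 49 * 10 = 490 * pi
V = 490 * pi / 3
V = 513.13
513.13 mm^3


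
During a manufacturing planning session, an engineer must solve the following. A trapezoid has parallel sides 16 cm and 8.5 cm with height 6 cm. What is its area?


Shape: trapezoid
Parallel sides a = 16 cm, b = 8.5 cm; Height h = 6 cm
Formula: A = (a + b) * h / 2
a + b = 16 + 8.5 = 24.5
A = 24.5 * 6 / 2
A = 147 / 2
A = 73.5
73.5 cm^2


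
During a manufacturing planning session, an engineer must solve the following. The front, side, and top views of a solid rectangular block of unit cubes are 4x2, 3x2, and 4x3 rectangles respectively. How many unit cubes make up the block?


Orthographic views of a solid rectangular block:
Front view 4 x 2 -> length = 4, height = 2
Side view 3 x 2 -> width = 3, height = 2 (consistent)
Top view 4 x 3 -> confirms length = 4, width = 3
The block is 4 x 3 x 2.
Total unit cubes = 4 * 3 * 2 = 24
24 unit cubes


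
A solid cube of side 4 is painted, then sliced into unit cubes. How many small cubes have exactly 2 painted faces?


Large cube: 4 x 4 x 4, cut into unit cubes.
n = 4, so n - 2 = 2
Cubes with 2 painted faces lie along the edges, excluding corners.
A cube has 12 edges; each contributes (n - 2) = 2 such cubes.
Count = 12 * 2 = 24
24 unit cubes


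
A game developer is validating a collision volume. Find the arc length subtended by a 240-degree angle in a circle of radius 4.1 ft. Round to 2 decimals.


Shape: circular arc
Radius r = 4.1 ft, Angle = 240 degrees
Formula: L = (angle/360) * 2 * pi * r
2 * pi * r = 8.2 * pi
L = (240/360) * 8.2 * pi
L = 5.466667 * pi
L = 17.17
17.17 ft


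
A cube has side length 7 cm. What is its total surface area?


Shape: cube
Side s = 7 cm
A cube has 6 square faces.
Formula: SA = 6 * s^2
s^2 = 49
SA = 6 * 49
SA = 294
294 cm^2


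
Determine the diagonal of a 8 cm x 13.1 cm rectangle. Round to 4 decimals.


Shape: rectangle (diagonal via Pythagoras)
Sides: 8 cm and 13.1 cm
Formula: d = sqrt(l^2 + w^2)
l^2 = 64, w^2 = 171.61
l^2 + w^2 = 235.61
d = sqrt(235.61)
d = 15.3496
15.3496 cm


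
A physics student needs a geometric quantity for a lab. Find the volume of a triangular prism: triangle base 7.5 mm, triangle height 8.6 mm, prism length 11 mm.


Shape: triangular prism
Triangle base = 7.5 mm, triangle height = 8.6 mm, prism length L = 11 mm
Formula: V = (1/2 * b * h_tri) * L
Cross-section area = 0.5 * 7.5 * 8.6 = 32.25
V = 32.25 * 11
V = 354.75
354.75 mm^3


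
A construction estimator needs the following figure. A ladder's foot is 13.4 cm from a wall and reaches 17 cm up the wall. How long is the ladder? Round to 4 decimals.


Shape: right triangle
Legs a = 13.4 cm, b = 17 cm
Formula: c = sqrt(a^2 + b^2)
a^2 = 179.56, b^2 = 289
a^2 + b^2 = 468.56
c = sqrt(468.56)
c = 21.6462
21.6462 cm


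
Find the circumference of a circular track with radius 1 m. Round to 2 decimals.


Shape: circle
Radius r = 1 m
Formula: C = 2 * pi * r
C = 2 * pi * 1
C = 2 * pi
C = 6.28
6.28 m


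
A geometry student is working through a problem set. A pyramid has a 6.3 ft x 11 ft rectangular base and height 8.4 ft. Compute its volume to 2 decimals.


Shape: rectangular pyramid
Base: 6.3 ft x 11 ft, Height h = 8.4 ft
Formula: V = (1/3) * base_area * h
base_area = 6.3 * 11 = 69.3
base_area * h = 69.3 * 8.4 = 582.12
V = 582.12 / 3
V = 194.04
194.04 ft^3


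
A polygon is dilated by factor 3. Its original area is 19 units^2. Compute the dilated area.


Linear scale factor k = 3
Original area = 19 units^2
Rule: under a linear scaling by k, areas scale by k^2.
k^2 = 3^2 = 9
New area = 19 * 9
New area = 171
171 units^2


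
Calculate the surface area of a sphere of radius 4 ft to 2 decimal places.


Shape: sphere
Radius r = 4 ft
Formula: SA = 4 * pi * r^2
r^2 = 16
SA = 4 * pi * 16
SA = 64 * pi
SA = 201.06
201.06 ft^2


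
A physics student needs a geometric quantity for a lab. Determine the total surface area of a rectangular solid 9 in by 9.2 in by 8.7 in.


Shape: rectangular prism
l = 9 in, w = 9.2 in, h = 8.7 in
Formula: SA = 2(lw + lh + wh)
lw = 82.8, lh = 78.3, wh = 80.04
lw + lh + wh = 241.14
SA = 2 * 241.14
SA = 482.28
482.28 in^2


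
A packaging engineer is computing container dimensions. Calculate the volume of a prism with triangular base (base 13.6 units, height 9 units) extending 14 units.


Shape: triangular prism
Triangle base = 13.6 units, triangle height = 9 units, prism length L = 14 units
Formula: V = (1/2 * b * h_tri) * L
Cross-section area = 0.5 * 13.6 * 9 = 61.2
V = 61.2 * 14
V = 856.8
856.8 units^3


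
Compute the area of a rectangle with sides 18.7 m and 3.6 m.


Shape: rectangle
Length l = 18.7 m, Width w = 3.6 m
Formula: A = l * w
A = 18.7 * 3.6
A = 67.32
67.32 m^2


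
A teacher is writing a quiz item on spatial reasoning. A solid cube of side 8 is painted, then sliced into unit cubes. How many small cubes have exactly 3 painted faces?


Large cube: 8 x 8 x 8, cut into unit cubes.
Cubes with 3 painted faces are at the corners. A cube always has 8 corners.
Count = 8
8 unit cubes


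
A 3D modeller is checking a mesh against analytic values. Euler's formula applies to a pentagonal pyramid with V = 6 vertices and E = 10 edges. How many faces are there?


Polyhedron: pentagonal pyramid
Euler's formula for convex polyhedra: V - E + F = 2
Given: V = 6 vertices and E = 10 edges
Solve for F:
F = 2 + E - V = 2 + 10 - 6 = 6
6 faces


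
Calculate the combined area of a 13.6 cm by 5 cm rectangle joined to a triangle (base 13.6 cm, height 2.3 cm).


Composite shape: rectangle + triangle
Rectangle area = 13.6 * 5 = 68
Triangle area = 0.5 * 13.6 * 2.3 = 15.64
Total = 68 + 15.64
Total = 83.64
83.64 cm^2


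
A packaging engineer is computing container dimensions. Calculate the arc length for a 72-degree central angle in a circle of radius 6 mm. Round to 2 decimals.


Shape: circular arc
Radius r = 6 mm, Angle = 72 degrees
Formula: L = (angle/360) * 2 * pi * r
2 * pi * r = 12 * pi
L = (72/360) * 12 * pi
L = 2.4 * pi
L = 7.54
7.54 mm


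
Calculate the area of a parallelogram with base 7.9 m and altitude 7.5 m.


Shape: parallelogram
Base b = 7.9 m, Height h = 7.5 m
Formula: A = b * h
A = 7.9 * 7.5
A = 59.25
59.25 m^2


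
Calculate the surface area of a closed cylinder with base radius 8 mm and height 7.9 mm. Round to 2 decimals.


Shape: closed cylinder
Radius r = 8 mm, Height h = 7.9 mm
Formula: SA = 2*pi*r^2 + 2*pi*r*h = 2*pi*r*(r + h)
r + h = 15.9
2 * r * (r + h) = 2 * 8 * 15.9 = 254.4
SA = 254.4 * pi
SA = 799.22
799.22 mm^2


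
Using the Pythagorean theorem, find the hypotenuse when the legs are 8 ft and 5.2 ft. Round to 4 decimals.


Shape: right triangle
Legs a = 8 ft, b = 5.2 ft
Formula: c = sqrt(a^2 + b^2)
a^2 = 64, b^2 = 27.04
a^2 + b^2 = 91.04
c = sqrt(91.04)
c = 9.5415
9.5415 ft


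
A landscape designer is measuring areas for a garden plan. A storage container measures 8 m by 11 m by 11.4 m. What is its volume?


Shape: rectangular prism
l = 8 m, w = 11 m, h = 11.4 m
Formula: V = l * w * h
V = 8 * 11 * 11.4
V = 88 * 11.4
V = 1003.2
1003.2 m^3
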